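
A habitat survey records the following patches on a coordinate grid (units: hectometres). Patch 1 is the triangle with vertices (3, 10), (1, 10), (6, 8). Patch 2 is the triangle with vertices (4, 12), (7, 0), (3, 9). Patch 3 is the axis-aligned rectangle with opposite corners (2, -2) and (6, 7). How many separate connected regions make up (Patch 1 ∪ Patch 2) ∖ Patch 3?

(Patch 1 ∪ Patch 2) ∖ Patch 3 splits into 2 disjoint pieces (area 6.8444, area 0.875).

2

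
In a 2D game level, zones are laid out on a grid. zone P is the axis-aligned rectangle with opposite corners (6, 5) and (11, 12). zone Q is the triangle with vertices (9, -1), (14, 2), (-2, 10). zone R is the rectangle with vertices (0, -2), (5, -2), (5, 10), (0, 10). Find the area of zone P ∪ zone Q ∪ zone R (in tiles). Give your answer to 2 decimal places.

By inclusion–exclusion:
Individual areas: |zone P| = 35, |zone Q| = 44, |zone R| = 60.
|zone P∩zone Q| = 1.
|zone P∩zone R| = 0 (no overlap).
|zone Q∩zone R| = 11.25.
|zone P∩zone Q∩zone R| = 0.
|zone P ∪ zone Q ∪ zone R| = 139 − 12.25 + 0 = 126.75.

126.75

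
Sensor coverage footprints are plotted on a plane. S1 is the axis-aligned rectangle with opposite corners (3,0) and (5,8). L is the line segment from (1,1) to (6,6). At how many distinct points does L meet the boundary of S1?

2

The segment meets the boundary at (5,5), (3,3).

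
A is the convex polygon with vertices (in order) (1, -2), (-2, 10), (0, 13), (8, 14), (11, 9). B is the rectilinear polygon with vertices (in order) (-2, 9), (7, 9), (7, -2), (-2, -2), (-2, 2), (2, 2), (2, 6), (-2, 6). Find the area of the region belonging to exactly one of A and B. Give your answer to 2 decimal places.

98.85

|A| = 118.5, |B| = 83, |A∩B| = 51.325.
|A △ B| = |A| + |B| − 2·|A∩B| = 118.5 + 83 − 102.65 = 98.85.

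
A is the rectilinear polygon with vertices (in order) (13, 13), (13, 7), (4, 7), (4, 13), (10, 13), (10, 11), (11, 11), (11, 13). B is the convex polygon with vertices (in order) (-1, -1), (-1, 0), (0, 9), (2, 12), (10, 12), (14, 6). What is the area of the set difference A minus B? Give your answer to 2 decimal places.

|A| = 52, |A∩B| = 37.9167.
|A ∖ B| = |A| − |A∩B| = 52 − 37.9167 = 14.08.

14.08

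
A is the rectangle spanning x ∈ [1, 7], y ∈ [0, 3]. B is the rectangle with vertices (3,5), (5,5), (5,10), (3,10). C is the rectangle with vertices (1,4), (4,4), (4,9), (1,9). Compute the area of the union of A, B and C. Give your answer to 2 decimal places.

By inclusion–exclusion:
Individual areas: |A| = 18, |B| = 10, |C| = 15.
|A∩B| = 0 (no overlap).
|A∩C| = 0 (no overlap).
|B∩C|: x∈[3,4], y∈[5,9] → 1·4 = 4.
|A∩B∩C| = 0.
|A ∪ B ∪ C| = 43 − 4 + 0 = 39.00.

39.00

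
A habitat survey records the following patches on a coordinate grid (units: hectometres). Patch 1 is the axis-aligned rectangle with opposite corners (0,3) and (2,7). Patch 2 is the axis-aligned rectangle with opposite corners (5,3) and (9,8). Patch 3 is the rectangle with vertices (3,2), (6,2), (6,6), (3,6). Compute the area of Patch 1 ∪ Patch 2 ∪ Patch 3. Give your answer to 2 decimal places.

By inclusion–exclusion:
Individual areas: |Patch 1| = 8, |Patch 2| = 20, |Patch 3| = 12.
|Patch 1∩Patch 2| = 0 (no overlap).
|Patch 1∩Patch 3| = 0 (no overlap).
|Patch 2∩Patch 3|: x∈[5,6], y∈[3,6] → 1·3 = 3.
|Patch 1∩Patch 2∩Patch 3| = 0.
|Patch 1 ∪ Patch 2 ∪ Patch 3| = 40 − 3 + 0 = 37.00.

37.00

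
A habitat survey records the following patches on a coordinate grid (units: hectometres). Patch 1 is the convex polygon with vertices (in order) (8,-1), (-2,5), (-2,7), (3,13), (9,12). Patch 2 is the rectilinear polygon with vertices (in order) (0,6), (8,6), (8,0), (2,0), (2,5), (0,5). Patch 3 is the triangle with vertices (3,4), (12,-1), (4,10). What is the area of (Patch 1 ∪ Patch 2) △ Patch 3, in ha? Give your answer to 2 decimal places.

87.00

|Patch 1 ∪ Patch 2| = 105.1333.
|(Patch 1 ∪ Patch 2) ∩ Patch 3| = 23.8145.
|(Patch 1 ∪ Patch 2) △ Patch 3| = 105.1333 + 29.5 − 47.6289 = 87.00.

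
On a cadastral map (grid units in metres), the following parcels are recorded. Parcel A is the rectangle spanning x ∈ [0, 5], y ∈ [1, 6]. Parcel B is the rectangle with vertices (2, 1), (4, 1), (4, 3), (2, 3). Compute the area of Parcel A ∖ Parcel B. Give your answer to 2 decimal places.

|Parcel A∩Parcel B|: x∈[2,4], y∈[1,3] → 2·2 = 4.
|Parcel A| = 25.
|Parcel A ∖ Parcel B| = |Parcel A| − |Parcel A∩Parcel B| = 25 − 4 = 21.00.

21.00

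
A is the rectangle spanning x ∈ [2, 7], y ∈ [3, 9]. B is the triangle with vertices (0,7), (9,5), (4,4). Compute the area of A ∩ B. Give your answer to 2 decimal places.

The intersection is the polygon with vertices (7,4.6), (4,4), (2,5.5), (2,6.556), (7,5.444).
By the shoelace formula its area is 7.60.

7.60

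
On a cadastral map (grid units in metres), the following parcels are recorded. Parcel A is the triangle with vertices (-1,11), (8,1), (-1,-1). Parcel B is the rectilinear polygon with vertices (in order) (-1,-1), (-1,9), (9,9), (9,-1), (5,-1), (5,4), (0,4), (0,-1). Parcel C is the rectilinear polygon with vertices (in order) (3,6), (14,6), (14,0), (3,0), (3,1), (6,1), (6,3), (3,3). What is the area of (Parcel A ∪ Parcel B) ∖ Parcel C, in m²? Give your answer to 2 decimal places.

|Parcel A ∪ Parcel B| = 97.9111.
|(Parcel A ∪ Parcel B) ∩ Parcel C| = 29.75.
|(Parcel A ∪ Parcel B) ∖ Parcel C| = 97.9111 − 29.75 = 68.16.

68.16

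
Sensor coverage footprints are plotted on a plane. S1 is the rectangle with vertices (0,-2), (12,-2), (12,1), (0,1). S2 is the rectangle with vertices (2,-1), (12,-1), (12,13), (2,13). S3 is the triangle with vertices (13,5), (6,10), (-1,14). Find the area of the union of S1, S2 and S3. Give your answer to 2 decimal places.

By inclusion–exclusion:
Individual areas: |S1| = 36, |S2| = 140, |S3| = 3.5.
|S1∩S2|: x∈[2,12], y∈[-1,1] → 10·2 = 20.
|S1∩S3| = 0.
|S2∩S3| = 3.1429.
|S1∩S2∩S3| = 0.
|S1 ∪ S2 ∪ S3| = 179.5 − 23.1429 + 0 = 156.36.

156.36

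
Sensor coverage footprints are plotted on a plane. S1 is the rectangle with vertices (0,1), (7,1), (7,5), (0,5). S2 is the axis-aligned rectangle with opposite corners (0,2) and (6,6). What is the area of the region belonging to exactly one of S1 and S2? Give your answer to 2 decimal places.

|S1∩S2|: x∈[0,6], y∈[2,5] → 6·3 = 18.
|S1 △ S2| = |S1| + |S2| − 2·|S1∩S2| = 28 + 24 − 36 = 16.00.

16.00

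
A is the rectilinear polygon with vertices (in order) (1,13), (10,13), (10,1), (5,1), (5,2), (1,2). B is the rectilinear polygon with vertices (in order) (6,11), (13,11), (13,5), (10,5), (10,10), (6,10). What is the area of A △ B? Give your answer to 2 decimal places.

118.00

|A| = 104, |B| = 22, |A∩B| = 4.
|A △ B| = |A| + |B| − 2·|A∩B| = 104 + 22 − 8 = 118.00.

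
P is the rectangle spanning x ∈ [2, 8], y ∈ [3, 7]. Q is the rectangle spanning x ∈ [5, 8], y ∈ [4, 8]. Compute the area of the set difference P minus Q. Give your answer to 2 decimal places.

|P∩Q|: x∈[5,8], y∈[4,7] → 3·3 = 9.
|P| = 24.
|P ∖ Q| = |P| − |P∩Q| = 24 − 9 = 15.00.

15.00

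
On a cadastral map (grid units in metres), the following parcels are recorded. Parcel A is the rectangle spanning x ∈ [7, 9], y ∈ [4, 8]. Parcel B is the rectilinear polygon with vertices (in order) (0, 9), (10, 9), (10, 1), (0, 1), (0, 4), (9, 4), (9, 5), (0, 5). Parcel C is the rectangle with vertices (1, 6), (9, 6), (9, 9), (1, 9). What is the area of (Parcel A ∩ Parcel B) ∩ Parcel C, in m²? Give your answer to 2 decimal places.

4.00

The region (Parcel A ∩ Parcel B) ∩ Parcel C is the polygon with vertices (9,8), (9,6), (7,6), (7,8).
By the shoelace formula its area is 4.00.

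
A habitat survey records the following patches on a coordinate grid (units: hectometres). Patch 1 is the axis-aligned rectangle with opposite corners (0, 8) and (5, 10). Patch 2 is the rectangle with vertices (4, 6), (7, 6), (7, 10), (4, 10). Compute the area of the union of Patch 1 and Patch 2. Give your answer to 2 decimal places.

By inclusion–exclusion:
Individual areas: |Patch 1| = 10, |Patch 2| = 12.
|Patch 1∩Patch 2|: x∈[4,5], y∈[8,10] → 1·2 = 2.
|Patch 1 ∪ Patch 2| = 22 − 2 = 20.00.

20.00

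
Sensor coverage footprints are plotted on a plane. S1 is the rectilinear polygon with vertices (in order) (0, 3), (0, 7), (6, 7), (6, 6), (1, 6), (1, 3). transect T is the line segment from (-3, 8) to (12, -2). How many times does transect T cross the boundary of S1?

2

The segment meets the boundary at (1,5.333), (0,6).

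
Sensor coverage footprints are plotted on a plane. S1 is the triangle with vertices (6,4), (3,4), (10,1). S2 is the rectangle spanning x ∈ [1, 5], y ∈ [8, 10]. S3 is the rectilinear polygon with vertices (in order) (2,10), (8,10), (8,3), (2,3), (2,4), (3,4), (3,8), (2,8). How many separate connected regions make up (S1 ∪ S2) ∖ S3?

2

(S1 ∪ S2) ∖ S3 splits into 2 disjoint pieces (area 2, area 2).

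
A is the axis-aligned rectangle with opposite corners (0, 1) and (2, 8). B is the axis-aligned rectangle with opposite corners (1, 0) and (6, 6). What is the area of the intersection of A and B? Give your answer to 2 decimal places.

|A∩B|: x∈[1,2], y∈[1,6] → 1·5 = 5.

5.00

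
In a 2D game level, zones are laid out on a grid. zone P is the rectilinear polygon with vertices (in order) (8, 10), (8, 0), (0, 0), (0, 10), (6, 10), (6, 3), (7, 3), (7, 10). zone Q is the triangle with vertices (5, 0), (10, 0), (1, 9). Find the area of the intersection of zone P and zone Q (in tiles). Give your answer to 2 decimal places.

20.00

The intersection is the polygon with vertices (8,0), (5,0), (1,9), (6,4), (6,3), (7,3), (8,2).
By the shoelace formula its area is 20.00.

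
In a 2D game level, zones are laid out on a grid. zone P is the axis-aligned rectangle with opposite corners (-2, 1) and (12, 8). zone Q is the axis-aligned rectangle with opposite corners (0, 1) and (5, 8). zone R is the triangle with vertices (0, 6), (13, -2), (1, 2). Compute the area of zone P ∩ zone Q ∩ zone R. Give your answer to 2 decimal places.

The intersection is the polygon with vertices (5,1), (4,1), (1,2), (0,6), (5,2.923).
By the shoelace formula its area is 12.81.

12.81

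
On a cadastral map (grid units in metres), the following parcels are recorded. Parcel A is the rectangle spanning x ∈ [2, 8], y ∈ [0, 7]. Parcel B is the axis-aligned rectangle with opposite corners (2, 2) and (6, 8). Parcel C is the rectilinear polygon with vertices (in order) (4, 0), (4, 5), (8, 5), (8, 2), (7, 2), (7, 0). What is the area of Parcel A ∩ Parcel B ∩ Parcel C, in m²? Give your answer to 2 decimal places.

The intersection is the polygon with vertices (6,2), (4,2), (4,5), (6,5).
By the shoelace formula its area is 6.00.

6.00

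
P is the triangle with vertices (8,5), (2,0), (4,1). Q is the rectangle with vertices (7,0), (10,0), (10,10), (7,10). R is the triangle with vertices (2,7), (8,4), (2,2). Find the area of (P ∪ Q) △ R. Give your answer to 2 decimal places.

45.75

|P ∪ Q| = 31.9167.
|(P ∪ Q) ∩ R| = 0.5833.
|(P ∪ Q) △ R| = 31.9167 + 15 − 1.1667 = 45.75.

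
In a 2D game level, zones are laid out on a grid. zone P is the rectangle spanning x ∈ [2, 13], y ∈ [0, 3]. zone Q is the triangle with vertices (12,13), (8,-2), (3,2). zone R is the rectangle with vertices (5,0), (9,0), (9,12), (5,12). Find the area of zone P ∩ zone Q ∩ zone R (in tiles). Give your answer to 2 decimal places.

The intersection is the polygon with vertices (8.533,0), (5.5,0), (5,0.4), (5,3), (9,3), (9,1.75).
By the shoelace formula its area is 11.49.

11.49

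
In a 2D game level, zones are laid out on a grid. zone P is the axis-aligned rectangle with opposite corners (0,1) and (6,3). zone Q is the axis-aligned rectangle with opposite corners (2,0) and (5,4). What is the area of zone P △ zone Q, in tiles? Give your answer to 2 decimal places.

|zone P∩zone Q|: x∈[2,5], y∈[1,3] → 3·2 = 6.
|zone P △ zone Q| = |zone P| + |zone Q| − 2·|zone P∩zone Q| = 12 + 12 − 12 = 12.00.

12.00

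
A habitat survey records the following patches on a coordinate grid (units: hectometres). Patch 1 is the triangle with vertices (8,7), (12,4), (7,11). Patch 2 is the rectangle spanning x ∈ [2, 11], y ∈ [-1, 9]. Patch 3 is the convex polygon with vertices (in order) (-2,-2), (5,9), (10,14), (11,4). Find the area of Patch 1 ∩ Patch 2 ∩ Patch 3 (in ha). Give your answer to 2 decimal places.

5.16

The intersection is the polygon with vertices (7.5,9), (8.429,9), (10.837,5.628), (10.919,4.811), (8,7).
By the shoelace formula its area is 5.16.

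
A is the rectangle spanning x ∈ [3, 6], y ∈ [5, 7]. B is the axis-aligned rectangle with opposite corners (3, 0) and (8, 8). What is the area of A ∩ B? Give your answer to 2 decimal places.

6.00

|A∩B|: x∈[3,6], y∈[5,7] → 3·2 = 6.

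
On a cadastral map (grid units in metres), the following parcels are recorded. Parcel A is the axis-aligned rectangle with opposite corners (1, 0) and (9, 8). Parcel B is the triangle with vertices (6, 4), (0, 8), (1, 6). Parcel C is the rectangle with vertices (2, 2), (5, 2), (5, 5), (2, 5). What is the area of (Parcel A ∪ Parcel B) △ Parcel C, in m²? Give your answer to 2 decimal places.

55.67

|Parcel A ∪ Parcel B| = 64.6667.
|(Parcel A ∪ Parcel B) ∩ Parcel C| = 9.
|(Parcel A ∪ Parcel B) △ Parcel C| = 64.6667 + 9 − 18 = 55.67.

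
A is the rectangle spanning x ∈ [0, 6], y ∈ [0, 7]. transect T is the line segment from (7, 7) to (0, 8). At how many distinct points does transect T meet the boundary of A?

The segment lies entirely outside A and never meets its boundary.

0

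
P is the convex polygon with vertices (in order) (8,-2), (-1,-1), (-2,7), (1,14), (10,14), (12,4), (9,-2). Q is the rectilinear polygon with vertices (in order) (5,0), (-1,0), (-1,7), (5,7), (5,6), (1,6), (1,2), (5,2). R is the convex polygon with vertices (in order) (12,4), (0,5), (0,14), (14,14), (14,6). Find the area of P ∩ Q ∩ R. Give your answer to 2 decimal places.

The intersection is the polygon with vertices (5,7), (5,6), (1,6), (1,4.917), (0,5), (0,7).
By the shoelace formula its area is 6.04.

6.04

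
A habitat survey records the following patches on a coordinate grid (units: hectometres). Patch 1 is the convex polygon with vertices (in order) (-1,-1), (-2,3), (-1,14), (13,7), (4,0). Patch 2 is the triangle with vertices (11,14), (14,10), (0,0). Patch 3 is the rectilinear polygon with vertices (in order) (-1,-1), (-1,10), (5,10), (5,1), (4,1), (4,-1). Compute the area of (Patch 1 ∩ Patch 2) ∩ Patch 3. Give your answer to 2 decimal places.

The region (Patch 1 ∩ Patch 2) ∩ Patch 3 is the polygon with vertices (0,0), (5,6.364), (5,3.571).
By the shoelace formula its area is 6.98.

6.98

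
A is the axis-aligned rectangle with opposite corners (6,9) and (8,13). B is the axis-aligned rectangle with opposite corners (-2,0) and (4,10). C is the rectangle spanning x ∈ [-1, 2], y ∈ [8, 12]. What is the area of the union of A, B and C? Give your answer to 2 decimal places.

74.00

By inclusion–exclusion:
Individual areas: |A| = 8, |B| = 60, |C| = 12.
|A∩B| = 0 (no overlap).
|A∩C| = 0 (no overlap).
|B∩C|: x∈[-1,2], y∈[8,10] → 3·2 = 6.
|A∩B∩C| = 0.
|A ∪ B ∪ C| = 80 − 6 + 0 = 74.00.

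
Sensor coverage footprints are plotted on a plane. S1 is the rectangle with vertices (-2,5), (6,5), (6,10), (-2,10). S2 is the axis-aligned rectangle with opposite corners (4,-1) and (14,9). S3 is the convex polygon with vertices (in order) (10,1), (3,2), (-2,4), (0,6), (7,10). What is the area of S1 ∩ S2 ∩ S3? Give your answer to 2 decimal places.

7.55

The intersection is the polygon with vertices (4,5), (4,8.286), (5.25,9), (6,9), (6,5).
By the shoelace formula its area is 7.55.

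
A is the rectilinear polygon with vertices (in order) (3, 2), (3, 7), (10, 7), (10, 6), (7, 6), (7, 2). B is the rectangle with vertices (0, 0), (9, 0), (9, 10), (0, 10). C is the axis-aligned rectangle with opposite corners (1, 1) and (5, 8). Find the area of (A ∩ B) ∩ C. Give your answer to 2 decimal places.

The region (A ∩ B) ∩ C is the polygon with vertices (5,7), (5,2), (3,2), (3,7).
By the shoelace formula its area is 10.00.

10.00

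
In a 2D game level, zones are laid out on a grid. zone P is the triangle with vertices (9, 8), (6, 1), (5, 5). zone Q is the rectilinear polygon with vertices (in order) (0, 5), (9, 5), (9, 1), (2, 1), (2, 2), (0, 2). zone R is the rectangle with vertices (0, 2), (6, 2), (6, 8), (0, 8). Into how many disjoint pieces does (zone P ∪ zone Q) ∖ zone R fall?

(zone P ∪ zone Q) ∖ zone R is a single connected region.

1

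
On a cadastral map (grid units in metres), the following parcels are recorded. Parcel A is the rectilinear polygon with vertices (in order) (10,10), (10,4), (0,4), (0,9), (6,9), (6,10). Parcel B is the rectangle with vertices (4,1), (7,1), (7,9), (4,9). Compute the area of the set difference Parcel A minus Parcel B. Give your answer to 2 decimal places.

|Parcel A| = 54, |Parcel A∩Parcel B| = 15.
|Parcel A ∖ Parcel B| = |Parcel A| − |Parcel A∩Parcel B| = 54 − 15 = 39.00.

39.00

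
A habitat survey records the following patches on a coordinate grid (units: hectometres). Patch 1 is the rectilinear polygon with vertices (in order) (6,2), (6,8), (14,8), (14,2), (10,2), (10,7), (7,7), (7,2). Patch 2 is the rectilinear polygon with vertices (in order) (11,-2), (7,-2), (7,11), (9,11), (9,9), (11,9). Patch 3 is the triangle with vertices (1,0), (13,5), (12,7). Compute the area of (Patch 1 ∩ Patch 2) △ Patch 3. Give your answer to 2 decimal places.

|Patch 1 ∩ Patch 2| = 9.
|(Patch 1 ∩ Patch 2) ∩ Patch 3| = 2.0871.
|(Patch 1 ∩ Patch 2) △ Patch 3| = 9 + 14.5 − 4.1742 = 19.33.

19.33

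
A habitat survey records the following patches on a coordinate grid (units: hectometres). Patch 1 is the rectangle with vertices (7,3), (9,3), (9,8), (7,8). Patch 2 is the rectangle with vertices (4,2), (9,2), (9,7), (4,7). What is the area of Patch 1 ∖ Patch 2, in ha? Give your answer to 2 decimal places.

|Patch 1∩Patch 2|: x∈[7,9], y∈[3,7] → 2·4 = 8.
|Patch 1| = 10.
|Patch 1 ∖ Patch 2| = |Patch 1| − |Patch 1∩Patch 2| = 10 − 8 = 2.00.

2.00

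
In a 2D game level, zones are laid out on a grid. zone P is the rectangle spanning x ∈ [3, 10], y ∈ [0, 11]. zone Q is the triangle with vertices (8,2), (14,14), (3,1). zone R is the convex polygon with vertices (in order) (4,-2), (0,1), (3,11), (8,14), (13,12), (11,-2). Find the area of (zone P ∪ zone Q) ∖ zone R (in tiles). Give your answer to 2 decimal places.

0.62

|zone P ∪ zone Q| = 83.5455.
|(zone P ∪ zone Q) ∩ zone R| = 82.9248.
|(zone P ∪ zone Q) ∖ zone R| = 83.5455 − 82.9248 = 0.62.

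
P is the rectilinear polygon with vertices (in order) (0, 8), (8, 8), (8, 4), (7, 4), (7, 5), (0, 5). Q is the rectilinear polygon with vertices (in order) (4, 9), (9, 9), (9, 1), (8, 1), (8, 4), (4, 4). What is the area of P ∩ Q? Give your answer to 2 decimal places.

The intersection is the polygon with vertices (8,8), (8,4), (7,4), (7,5), (4,5), (4,8).
By the shoelace formula its area is 13.00.

13.00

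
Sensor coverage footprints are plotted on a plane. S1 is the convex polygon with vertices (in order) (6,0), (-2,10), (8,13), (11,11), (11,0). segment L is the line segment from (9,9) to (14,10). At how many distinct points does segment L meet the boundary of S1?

1

The segment meets the boundary at (11,9.4).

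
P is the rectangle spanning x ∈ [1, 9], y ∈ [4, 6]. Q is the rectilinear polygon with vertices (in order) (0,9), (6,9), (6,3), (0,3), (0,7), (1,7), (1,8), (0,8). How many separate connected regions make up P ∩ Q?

P ∩ Q is a single connected region.

1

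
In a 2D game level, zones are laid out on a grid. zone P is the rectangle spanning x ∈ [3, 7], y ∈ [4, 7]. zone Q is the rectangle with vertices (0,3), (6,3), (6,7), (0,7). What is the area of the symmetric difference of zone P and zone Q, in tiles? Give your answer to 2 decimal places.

|zone P∩zone Q|: x∈[3,6], y∈[4,7] → 3·3 = 9.
|zone P △ zone Q| = |zone P| + |zone Q| − 2·|zone P∩zone Q| = 12 + 24 − 18 = 18.00.

18.00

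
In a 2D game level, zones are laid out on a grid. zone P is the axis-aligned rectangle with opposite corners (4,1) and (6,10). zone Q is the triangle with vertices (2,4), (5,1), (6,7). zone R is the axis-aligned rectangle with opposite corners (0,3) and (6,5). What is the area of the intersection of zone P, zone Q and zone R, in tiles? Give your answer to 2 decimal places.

The intersection is the polygon with vertices (5.333,3), (4,3), (4,5), (5.667,5).
By the shoelace formula its area is 3.00.

3.00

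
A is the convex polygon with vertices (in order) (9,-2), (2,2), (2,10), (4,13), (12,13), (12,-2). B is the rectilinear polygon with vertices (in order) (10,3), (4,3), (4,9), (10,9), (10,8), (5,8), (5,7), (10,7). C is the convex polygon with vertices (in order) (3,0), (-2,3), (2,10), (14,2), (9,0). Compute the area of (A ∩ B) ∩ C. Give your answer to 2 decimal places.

The region (A ∩ B) ∩ C is the polygon with vertices (4,8.667), (5,8), (5,7), (6.5,7), (10,4.667), (10,3), (4,3).
By the shoelace formula its area is 21.25.

21.25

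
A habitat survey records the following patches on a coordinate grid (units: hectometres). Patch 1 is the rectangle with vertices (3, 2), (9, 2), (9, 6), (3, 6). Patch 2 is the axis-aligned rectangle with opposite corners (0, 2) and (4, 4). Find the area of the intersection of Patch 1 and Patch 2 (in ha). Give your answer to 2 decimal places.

2.00

|Patch 1∩Patch 2|: x∈[3,4], y∈[2,4] → 1·2 = 2.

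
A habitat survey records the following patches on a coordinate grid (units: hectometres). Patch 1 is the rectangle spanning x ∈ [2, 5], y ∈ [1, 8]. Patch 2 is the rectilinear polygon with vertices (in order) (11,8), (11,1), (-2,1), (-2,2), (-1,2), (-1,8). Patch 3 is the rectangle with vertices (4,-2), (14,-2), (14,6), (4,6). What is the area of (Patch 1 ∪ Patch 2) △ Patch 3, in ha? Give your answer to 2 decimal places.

95.00

|Patch 1 ∪ Patch 2| = 85.
|(Patch 1 ∪ Patch 2) ∩ Patch 3| = 35.
|(Patch 1 ∪ Patch 2) △ Patch 3| = 85 + 80 − 70 = 95.00.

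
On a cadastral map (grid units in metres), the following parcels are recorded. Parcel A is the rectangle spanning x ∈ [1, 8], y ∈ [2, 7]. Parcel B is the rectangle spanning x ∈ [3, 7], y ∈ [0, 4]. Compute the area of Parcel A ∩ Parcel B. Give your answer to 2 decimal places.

|Parcel A∩Parcel B|: x∈[3,7], y∈[2,4] → 4·2 = 8.

8.00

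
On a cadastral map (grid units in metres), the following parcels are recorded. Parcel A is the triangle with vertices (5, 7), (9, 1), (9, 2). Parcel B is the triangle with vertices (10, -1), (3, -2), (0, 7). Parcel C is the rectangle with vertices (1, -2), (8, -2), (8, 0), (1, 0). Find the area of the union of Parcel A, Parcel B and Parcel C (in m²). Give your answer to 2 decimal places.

By inclusion–exclusion:
Individual areas: |Parcel A| = 2, |Parcel B| = 33, |Parcel C| = 14.
|Parcel A∩Parcel B| = 0.
|Parcel A∩Parcel C| = 0.
|Parcel B∩Parcel C| = 8.881.
|Parcel A∩Parcel B∩Parcel C| = 0.
|Parcel A ∪ Parcel B ∪ Parcel C| = 49 − 8.881 + 0 = 40.12.

40.12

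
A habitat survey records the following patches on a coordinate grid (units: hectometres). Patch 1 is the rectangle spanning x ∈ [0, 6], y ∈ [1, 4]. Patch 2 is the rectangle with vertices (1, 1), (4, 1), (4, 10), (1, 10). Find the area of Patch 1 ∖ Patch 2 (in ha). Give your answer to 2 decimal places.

9.00

|Patch 1∩Patch 2|: x∈[1,4], y∈[1,4] → 3·3 = 9.
|Patch 1| = 18.
|Patch 1 ∖ Patch 2| = |Patch 1| − |Patch 1∩Patch 2| = 18 − 9 = 9.00.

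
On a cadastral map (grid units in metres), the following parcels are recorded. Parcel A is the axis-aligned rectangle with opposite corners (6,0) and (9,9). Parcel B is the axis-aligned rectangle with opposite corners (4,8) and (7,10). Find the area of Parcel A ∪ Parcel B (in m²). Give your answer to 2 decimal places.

32.00

By inclusion–exclusion:
Individual areas: |Parcel A| = 27, |Parcel B| = 6.
|Parcel A∩Parcel B|: x∈[6,7], y∈[8,9] → 1·1 = 1.
|Parcel A ∪ Parcel B| = 33 − 1 = 32.00.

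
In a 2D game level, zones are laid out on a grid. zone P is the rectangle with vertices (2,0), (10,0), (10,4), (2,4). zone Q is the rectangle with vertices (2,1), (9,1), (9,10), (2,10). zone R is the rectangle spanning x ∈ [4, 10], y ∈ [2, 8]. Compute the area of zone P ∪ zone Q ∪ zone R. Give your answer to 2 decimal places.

78.00

By inclusion–exclusion:
Individual areas: |zone P| = 32, |zone Q| = 63, |zone R| = 36.
|zone P∩zone Q|: x∈[2,9], y∈[1,4] → 7·3 = 21.
|zone P∩zone R|: x∈[4,10], y∈[2,4] → 6·2 = 12.
|zone Q∩zone R|: x∈[4,9], y∈[2,8] → 5·6 = 30.
|zone P∩zone Q∩zone R| = 10.
|zone P ∪ zone Q ∪ zone R| = 131 − 63 + 10 = 78.00.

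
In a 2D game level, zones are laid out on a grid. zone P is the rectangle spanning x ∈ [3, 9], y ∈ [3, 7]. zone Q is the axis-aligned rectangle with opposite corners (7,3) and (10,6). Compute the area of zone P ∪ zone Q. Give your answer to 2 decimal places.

By inclusion–exclusion:
Individual areas: |zone P| = 24, |zone Q| = 9.
|zone P∩zone Q|: x∈[7,9], y∈[3,6] → 2·3 = 6.
|zone P ∪ zone Q| = 33 − 6 = 27.00.

27.00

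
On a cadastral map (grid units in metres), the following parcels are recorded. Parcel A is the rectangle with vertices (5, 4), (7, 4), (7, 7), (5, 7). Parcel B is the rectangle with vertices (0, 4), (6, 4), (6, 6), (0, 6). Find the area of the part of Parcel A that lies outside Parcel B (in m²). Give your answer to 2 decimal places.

|Parcel A∩Parcel B|: x∈[5,6], y∈[4,6] → 1·2 = 2.
|Parcel A| = 6.
|Parcel A ∖ Parcel B| = |Parcel A| − |Parcel A∩Parcel B| = 6 − 2 = 4.00.

4.00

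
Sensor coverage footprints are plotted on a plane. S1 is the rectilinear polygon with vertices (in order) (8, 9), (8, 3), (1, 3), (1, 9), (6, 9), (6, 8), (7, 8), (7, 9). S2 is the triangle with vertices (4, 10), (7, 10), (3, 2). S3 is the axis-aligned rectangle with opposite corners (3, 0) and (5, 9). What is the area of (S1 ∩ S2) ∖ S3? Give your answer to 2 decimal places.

|S1 ∩ S2| = 8.75.
|(S1 ∩ S2) ∩ S3| = 6.75.
|(S1 ∩ S2) ∖ S3| = 8.75 − 6.75 = 2.00.

2.00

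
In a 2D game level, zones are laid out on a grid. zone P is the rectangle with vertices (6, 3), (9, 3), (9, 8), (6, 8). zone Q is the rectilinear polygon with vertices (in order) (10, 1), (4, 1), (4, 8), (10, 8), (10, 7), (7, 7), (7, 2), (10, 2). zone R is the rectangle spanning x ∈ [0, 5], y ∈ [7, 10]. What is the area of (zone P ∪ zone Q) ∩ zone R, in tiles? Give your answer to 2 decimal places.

1.00

The region (zone P ∪ zone Q) ∩ zone R is the polygon with vertices (4,8), (5,8), (5,7), (4,7).
By the shoelace formula its area is 1.00.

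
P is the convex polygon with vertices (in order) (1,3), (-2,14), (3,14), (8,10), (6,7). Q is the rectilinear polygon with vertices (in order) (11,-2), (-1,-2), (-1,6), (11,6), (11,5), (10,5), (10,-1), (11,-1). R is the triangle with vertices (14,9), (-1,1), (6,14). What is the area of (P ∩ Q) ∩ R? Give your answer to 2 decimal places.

The region (P ∩ Q) ∩ R is the polygon with vertices (4.75,6), (1,3), (0.69,4.138), (1.692,6).
By the shoelace formula its area is 5.45.

5.45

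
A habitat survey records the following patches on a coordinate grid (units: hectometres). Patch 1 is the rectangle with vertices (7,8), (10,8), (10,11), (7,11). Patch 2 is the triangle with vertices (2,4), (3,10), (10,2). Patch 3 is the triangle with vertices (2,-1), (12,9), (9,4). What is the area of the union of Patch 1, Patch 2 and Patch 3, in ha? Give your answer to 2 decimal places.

By inclusion–exclusion:
Individual areas: |Patch 1| = 9, |Patch 2| = 25, |Patch 3| = 10.
|Patch 1∩Patch 2| = 0.
|Patch 1∩Patch 3| = 0.
|Patch 2∩Patch 3| = 2.3301.
|Patch 1∩Patch 2∩Patch 3| = 0.
|Patch 1 ∪ Patch 2 ∪ Patch 3| = 44 − 2.3301 + 0 = 41.67.

41.67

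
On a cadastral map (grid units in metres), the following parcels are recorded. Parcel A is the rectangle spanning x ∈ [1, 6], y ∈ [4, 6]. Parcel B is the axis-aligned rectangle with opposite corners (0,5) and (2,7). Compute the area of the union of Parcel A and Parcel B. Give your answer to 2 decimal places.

13.00

By inclusion–exclusion:
Individual areas: |Parcel A| = 10, |Parcel B| = 4.
|Parcel A∩Parcel B|: x∈[1,2], y∈[5,6] → 1·1 = 1.
|Parcel A ∪ Parcel B| = 14 − 1 = 13.00.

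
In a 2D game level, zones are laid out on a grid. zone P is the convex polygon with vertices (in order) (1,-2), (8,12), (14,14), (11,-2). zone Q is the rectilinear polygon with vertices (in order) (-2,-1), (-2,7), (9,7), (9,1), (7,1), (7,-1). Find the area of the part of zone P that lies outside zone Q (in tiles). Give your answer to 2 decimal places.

|zone P| = 115, |zone P∩zone Q| = 40.
|zone P ∖ zone Q| = |zone P| − |zone P∩zone Q| = 115 − 40 = 75.00.

75.00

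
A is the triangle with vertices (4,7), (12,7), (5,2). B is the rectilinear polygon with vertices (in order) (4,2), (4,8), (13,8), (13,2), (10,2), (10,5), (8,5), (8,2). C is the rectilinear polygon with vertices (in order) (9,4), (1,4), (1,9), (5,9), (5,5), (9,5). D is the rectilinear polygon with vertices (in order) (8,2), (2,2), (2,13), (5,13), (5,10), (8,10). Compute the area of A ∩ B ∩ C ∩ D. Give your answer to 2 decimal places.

The intersection is the polygon with vertices (7.8,4), (4.6,4), (4,7), (5,7), (5,5), (8,5), (8,4.143).
By the shoelace formula its area is 5.09.

5.09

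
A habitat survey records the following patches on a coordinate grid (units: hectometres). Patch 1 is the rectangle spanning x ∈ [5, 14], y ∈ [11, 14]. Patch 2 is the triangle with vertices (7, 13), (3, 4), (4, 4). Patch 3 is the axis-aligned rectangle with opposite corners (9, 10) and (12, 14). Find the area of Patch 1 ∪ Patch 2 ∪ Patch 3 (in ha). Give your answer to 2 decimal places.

34.28

By inclusion–exclusion:
Individual areas: |Patch 1| = 27, |Patch 2| = 4.5, |Patch 3| = 12.
|Patch 1∩Patch 2| = 0.2222.
|Patch 1∩Patch 3|: x∈[9,12], y∈[11,14] → 3·3 = 9.
|Patch 2∩Patch 3| = 0.
|Patch 1∩Patch 2∩Patch 3| = 0.
|Patch 1 ∪ Patch 2 ∪ Patch 3| = 43.5 − 9.2222 + 0 = 34.28.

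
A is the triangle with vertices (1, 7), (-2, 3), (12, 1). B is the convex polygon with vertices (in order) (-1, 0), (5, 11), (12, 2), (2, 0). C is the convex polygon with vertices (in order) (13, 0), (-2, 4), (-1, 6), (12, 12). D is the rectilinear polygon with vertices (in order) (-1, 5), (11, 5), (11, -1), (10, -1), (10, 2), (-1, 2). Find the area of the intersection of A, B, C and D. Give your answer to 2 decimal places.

16.27

The intersection is the polygon with vertices (10.659,1.732), (10,1.6), (10,2), (5.5,2), (0.778,3.259), (1.727,5), (4.667,5).
By the shoelace formula its area is 16.27.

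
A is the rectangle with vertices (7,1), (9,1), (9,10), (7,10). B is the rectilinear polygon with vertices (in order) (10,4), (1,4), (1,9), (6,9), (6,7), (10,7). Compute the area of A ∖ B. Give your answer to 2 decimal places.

|A| = 18, |A∩B| = 6.
|A ∖ B| = |A| − |A∩B| = 18 − 6 = 12.00.

12.00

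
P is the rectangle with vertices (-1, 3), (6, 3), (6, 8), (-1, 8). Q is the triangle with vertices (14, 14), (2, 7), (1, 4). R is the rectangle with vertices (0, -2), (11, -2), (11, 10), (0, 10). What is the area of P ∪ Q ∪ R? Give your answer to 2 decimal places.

140.31

By inclusion–exclusion:
Individual areas: |P| = 35, |Q| = 14.5, |R| = 132.
|P∩Q| = 7.0275.
|P∩R|: x∈[0,6], y∈[3,8] → 6·5 = 30.
|Q∩R| = 11.1857.
|P∩Q∩R| = 7.0275.
|P ∪ Q ∪ R| = 181.5 − 48.2132 + 7.0275 = 140.31.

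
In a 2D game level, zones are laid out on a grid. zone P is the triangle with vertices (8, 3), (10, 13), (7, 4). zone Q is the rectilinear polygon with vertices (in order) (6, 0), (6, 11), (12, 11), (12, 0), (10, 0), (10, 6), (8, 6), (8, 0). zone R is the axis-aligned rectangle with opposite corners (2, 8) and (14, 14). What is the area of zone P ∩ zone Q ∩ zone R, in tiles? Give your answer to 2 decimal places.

1.40

The intersection is the polygon with vertices (9.333,11), (9.6,11), (9,8), (8.333,8).
By the shoelace formula its area is 1.40.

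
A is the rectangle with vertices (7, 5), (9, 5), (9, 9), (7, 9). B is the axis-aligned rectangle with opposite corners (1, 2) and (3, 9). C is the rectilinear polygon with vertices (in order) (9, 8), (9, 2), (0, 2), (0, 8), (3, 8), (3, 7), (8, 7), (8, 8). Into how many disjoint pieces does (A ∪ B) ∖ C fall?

2

(A ∪ B) ∖ C splits into 2 disjoint pieces (area 3, area 2).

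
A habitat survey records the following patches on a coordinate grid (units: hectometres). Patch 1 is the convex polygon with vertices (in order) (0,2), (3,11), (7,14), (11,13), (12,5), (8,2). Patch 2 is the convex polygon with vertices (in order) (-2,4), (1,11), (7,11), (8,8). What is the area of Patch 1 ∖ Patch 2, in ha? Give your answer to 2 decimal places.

|Patch 1| = 102.5, |Patch 1∩Patch 2| = 23.3077.
|Patch 1 ∖ Patch 2| = |Patch 1| − |Patch 1∩Patch 2| = 102.5 − 23.3077 = 79.19.

79.19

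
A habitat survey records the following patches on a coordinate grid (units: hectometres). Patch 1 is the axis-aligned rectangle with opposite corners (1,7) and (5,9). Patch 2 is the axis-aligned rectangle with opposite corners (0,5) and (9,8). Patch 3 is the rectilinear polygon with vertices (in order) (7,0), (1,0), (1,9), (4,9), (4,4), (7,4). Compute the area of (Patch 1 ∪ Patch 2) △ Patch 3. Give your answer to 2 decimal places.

|Patch 1 ∪ Patch 2| = 31.
|(Patch 1 ∪ Patch 2) ∩ Patch 3| = 12.
|(Patch 1 ∪ Patch 2) △ Patch 3| = 31 + 39 − 24 = 46.00.

46.00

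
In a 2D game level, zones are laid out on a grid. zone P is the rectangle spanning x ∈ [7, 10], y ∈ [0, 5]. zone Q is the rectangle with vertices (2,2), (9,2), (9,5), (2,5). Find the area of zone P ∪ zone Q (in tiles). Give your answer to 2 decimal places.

30.00

By inclusion–exclusion:
Individual areas: |zone P| = 15, |zone Q| = 21.
|zone P∩zone Q|: x∈[7,9], y∈[2,5] → 2·3 = 6.
|zone P ∪ zone Q| = 36 − 6 = 30.00.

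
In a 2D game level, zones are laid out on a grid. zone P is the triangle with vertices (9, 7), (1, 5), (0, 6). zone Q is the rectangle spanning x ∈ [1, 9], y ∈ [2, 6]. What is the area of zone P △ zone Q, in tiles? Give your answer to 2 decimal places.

33.00

|zone P| = 5, |zone Q| = 32, |zone P∩zone Q| = 2.
|zone P △ zone Q| = |zone P| + |zone Q| − 2·|zone P∩zone Q| = 5 + 32 − 4 = 33.00.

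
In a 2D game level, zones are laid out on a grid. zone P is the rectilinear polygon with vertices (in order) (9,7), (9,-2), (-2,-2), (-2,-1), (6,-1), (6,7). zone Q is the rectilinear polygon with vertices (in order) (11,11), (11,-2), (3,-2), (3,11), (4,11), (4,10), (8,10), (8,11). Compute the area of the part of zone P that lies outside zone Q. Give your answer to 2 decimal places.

5.00

|zone P| = 35, |zone P∩zone Q| = 30.
|zone P ∖ zone Q| = |zone P| − |zone P∩zone Q| = 35 − 30 = 5.00.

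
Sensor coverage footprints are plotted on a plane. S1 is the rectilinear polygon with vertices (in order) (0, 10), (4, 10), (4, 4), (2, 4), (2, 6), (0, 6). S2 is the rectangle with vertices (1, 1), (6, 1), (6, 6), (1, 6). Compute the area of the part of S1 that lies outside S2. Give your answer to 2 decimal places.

16.00

|S1| = 20, |S1∩S2| = 4.
|S1 ∖ S2| = |S1| − |S1∩S2| = 20 − 4 = 16.00.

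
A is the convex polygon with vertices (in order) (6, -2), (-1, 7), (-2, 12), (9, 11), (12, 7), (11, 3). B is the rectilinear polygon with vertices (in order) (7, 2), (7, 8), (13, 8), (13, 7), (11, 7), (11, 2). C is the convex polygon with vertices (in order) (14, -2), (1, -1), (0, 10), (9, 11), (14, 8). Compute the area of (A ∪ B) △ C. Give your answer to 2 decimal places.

70.97

|A ∪ B| = 120.875.
|(A ∪ B) ∩ C| = 103.4543.
|(A ∪ B) △ C| = 120.875 + 157 − 206.9086 = 70.97.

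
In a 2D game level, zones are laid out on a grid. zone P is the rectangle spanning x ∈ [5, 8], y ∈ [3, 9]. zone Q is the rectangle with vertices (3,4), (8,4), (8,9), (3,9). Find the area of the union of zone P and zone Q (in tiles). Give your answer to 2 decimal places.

By inclusion–exclusion:
Individual areas: |zone P| = 18, |zone Q| = 25.
|zone P∩zone Q|: x∈[5,8], y∈[4,9] → 3·5 = 15.
|zone P ∪ zone Q| = 43 − 15 = 28.00.

28.00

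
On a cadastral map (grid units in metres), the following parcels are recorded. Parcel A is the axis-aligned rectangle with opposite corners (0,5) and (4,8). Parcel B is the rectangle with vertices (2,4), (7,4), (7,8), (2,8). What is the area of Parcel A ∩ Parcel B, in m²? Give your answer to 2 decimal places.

6.00

|Parcel A∩Parcel B|: x∈[2,4], y∈[5,8] → 2·3 = 6.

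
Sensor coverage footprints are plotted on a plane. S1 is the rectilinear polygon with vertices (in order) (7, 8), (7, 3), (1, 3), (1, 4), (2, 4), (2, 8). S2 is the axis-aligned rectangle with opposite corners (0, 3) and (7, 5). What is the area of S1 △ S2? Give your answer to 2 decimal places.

18.00

|S1| = 26, |S2| = 14, |S1∩S2| = 11.
|S1 △ S2| = |S1| + |S2| − 2·|S1∩S2| = 26 + 14 − 22 = 18.00.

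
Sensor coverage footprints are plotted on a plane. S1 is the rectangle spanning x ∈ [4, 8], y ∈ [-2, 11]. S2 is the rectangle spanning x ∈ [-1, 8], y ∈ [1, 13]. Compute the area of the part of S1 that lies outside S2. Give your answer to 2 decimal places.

|S1∩S2|: x∈[4,8], y∈[1,11] → 4·10 = 40.
|S1| = 52.
|S1 ∖ S2| = |S1| − |S1∩S2| = 52 − 40 = 12.00.

12.00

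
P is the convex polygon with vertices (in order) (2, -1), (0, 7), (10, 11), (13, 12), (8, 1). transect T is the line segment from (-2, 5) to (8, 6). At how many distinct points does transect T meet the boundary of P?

1

The segment meets the boundary at (0.439,5.244).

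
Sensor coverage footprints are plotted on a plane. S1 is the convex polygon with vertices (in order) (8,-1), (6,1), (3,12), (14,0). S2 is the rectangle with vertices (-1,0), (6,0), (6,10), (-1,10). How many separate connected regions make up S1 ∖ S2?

2

S1 ∖ S2 splits into 2 disjoint pieces (area 37.9091, area 1.2879).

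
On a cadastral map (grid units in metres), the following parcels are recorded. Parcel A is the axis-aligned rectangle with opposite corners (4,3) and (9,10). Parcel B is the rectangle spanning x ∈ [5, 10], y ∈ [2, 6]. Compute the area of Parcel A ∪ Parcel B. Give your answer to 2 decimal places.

By inclusion–exclusion:
Individual areas: |Parcel A| = 35, |Parcel B| = 20.
|Parcel A∩Parcel B|: x∈[5,9], y∈[3,6] → 4·3 = 12.
|Parcel A ∪ Parcel B| = 55 − 12 = 43.00.

43.00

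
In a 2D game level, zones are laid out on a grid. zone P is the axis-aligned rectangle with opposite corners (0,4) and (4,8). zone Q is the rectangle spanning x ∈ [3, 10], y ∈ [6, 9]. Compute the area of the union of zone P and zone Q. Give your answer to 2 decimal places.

35.00

By inclusion–exclusion:
Individual areas: |zone P| = 16, |zone Q| = 21.
|zone P∩zone Q|: x∈[3,4], y∈[6,8] → 1·2 = 2.
|zone P ∪ zone Q| = 37 − 2 = 35.00.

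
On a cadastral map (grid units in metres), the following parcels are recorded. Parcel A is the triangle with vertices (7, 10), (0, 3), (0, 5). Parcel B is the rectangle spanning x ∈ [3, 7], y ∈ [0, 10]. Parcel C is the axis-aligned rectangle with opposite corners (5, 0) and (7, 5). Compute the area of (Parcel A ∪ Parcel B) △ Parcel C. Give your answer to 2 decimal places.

|Parcel A ∪ Parcel B| = 44.7143.
|(Parcel A ∪ Parcel B) ∩ Parcel C| = 10.
|(Parcel A ∪ Parcel B) △ Parcel C| = 44.7143 + 10 − 20 = 34.71.

34.71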